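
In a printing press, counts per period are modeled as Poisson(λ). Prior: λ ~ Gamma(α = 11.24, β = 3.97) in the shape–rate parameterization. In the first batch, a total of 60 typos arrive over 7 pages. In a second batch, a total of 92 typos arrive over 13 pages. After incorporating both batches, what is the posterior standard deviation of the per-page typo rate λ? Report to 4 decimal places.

With a Gamma(shape α, rate β) prior, the Poisson likelihood is conjugate: the posterior is Gamma(α + ΣXᵢ, β + n).
After batch 1: Gamma(α+S, β+n) = Gamma(11.24+60, 3.97+7) = Gamma(71.24, 10.97).
After batch 2: Gamma(α+S, β+n) = Gamma(71.24+92, 10.97+13) = Gamma(163.24, 23.97).
SD = √α/β = √163.24/23.97 = 0.5330.

0.5330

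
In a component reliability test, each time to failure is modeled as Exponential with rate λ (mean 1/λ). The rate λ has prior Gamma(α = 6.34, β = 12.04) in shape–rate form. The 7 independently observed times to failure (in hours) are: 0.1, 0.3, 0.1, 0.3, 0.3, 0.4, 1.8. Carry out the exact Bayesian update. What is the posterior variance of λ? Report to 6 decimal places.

0.056690

With a Gamma(shape α, rate β) prior on the exponential rate λ, the posterior after n observations with total T = Σxᵢ is Gamma(α+n, β+T).
Sum of observations T = 3.3 hours; n = 7.
Posterior: Gamma(6.34+7, 12.04+3.3) = Gamma(13.34, 15.34).
Var = α/β² = 0.056690.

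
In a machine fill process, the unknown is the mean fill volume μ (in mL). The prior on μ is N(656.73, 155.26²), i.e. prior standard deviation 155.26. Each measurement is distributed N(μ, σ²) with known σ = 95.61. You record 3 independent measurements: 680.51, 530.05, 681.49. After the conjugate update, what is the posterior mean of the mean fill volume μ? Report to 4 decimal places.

633.6063

For Normal data with known variance σ², a Normal(μ₀, σ₀²) prior on μ is conjugate. Posterior precision = 1/σ₀² + n/σ²; posterior mean is the precision-weighted average of μ₀ and x̄.
Σxᵢ = 680.51 + 530.05 + 681.49 = 1892.05, so n·x̄ = 1892.05.
σ₀² = 155.26² = 24105.6676, σ² = 95.61² = 9141.2721; σ² + n·σ₀² = 9141.2721 + 3·24105.6676 = 81458.2749.
Posterior mean = (μ₀/σ₀² + n·x̄/σ²)/(1/σ₀² + n/σ²) = (σ²·μ₀ + σ₀²·n·x̄)/(σ² + n·σ₀²) = (9141.2721·656.73 + 24105.6676·1892.05)/81458.2749 = 51612476.008813/81458.2749 = 633.6063.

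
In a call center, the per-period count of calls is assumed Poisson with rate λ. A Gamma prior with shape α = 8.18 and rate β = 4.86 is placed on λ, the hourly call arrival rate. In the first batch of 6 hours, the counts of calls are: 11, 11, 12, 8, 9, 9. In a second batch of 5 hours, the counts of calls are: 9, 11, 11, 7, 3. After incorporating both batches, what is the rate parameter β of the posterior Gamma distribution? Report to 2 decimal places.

With a Gamma(shape α, rate β) prior, the Poisson likelihood is conjugate: the posterior is Gamma(α + ΣXᵢ, β + n).
Batch 1: sum of counts S = 60 over n = 6 hours.
After batch 1: Gamma(α+S, β+n) = Gamma(8.18+60, 4.86+6) = Gamma(68.18, 10.86).
Batch 2: sum of counts S = 41 over n = 5 hours.
After batch 2: Gamma(α+S, β+n) = Gamma(68.18+41, 10.86+5) = Gamma(109.18, 15.86).
Posterior β = 15.86.

15.86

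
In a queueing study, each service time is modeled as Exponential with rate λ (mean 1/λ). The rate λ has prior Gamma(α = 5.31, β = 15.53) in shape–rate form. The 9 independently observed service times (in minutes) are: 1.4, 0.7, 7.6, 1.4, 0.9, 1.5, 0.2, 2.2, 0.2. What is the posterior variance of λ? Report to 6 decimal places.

With a Gamma(shape α, rate β) prior on the exponential rate λ, the posterior after n observations with total T = Σxᵢ is Gamma(α+n, β+T).
Sum of observations T = 16.1 minutes; n = 9.
Posterior: Gamma(5.31+9, 15.53+16.1) = Gamma(14.31, 31.63).
Var = α/β² = 0.014303.

0.014303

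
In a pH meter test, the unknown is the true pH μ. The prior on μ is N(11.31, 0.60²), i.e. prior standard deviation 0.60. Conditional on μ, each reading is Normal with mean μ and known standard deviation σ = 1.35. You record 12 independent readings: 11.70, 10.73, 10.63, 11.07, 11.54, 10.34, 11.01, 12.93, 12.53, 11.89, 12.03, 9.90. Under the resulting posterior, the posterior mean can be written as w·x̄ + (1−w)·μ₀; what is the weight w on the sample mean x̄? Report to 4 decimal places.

For Normal data with known variance σ², a Normal(μ₀, σ₀²) prior on μ is conjugate. Posterior precision = 1/σ₀² + n/σ²; posterior mean is the precision-weighted average of μ₀ and x̄.
σ₀² = 0.60² = 0.36, σ² = 1.35² = 1.8225. Prior precision 1/σ₀² = 1/0.36; data precision n/σ² = 12/1.8225.
w = (n/σ²)/(1/σ₀² + n/σ²) = n·σ₀²/(σ² + n·σ₀²) = 12·0.36/(1.8225 + 12·0.36) = 4.32/6.1425 = 0.7033.

0.7033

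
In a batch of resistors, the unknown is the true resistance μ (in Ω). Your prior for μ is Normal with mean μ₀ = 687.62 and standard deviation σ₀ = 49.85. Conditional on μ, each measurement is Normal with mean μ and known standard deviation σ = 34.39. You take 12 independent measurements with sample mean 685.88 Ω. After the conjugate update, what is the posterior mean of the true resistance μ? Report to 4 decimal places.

For Normal data with known variance σ², a Normal(μ₀, σ₀²) prior on μ is conjugate. Posterior precision = 1/σ₀² + n/σ²; posterior mean is the precision-weighted average of μ₀ and x̄.
n·x̄ = 12·685.88 = 8230.56.
σ₀² = 49.85² = 2485.0225, σ² = 34.39² = 1182.6721; σ² + n·σ₀² = 1182.6721 + 12·2485.0225 = 31002.9421.
Posterior mean = (μ₀/σ₀² + n·x̄/σ²)/(1/σ₀² + n/σ²) = (σ²·μ₀ + σ₀²·n·x̄)/(σ² + n·σ₀²) = (1182.6721·687.62 + 2485.0225·8230.56)/31002.9421 = 21266355.777002/31002.9421 = 685.9464.

685.9464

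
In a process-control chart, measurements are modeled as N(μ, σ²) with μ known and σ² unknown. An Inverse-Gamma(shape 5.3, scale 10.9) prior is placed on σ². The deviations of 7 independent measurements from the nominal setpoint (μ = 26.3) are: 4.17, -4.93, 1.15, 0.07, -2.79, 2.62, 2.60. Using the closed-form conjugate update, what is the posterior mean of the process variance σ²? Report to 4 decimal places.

5.5275

With known mean μ and an Inverse-Gamma(α, β) prior on σ², the Normal likelihood is conjugate: posterior is Inv-Gamma(α + n/2, β + Σ(xᵢ−μ)²/2).
Σ(xᵢ−μ)² = (4.17)² + (-4.93)² + (1.15)² + (0.07)² + (-2.79)² + (2.62)² + (2.60)² = 64.4297.
Posterior: Inv-Gamma(5.3 + 7/2, 10.9 + 64.4297/2) = Inv-Gamma(8.80, 43.11485).
E[σ²|data] = β/(α−1) = 43.11485/7.80 = 5.5275.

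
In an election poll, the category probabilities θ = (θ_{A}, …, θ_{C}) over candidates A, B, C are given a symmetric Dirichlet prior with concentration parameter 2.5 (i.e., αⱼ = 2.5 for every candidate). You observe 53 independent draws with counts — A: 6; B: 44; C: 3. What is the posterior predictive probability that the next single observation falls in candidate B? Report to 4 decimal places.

0.7686

The Dirichlet prior is conjugate to the Multinomial likelihood: each posterior αⱼ = prior αⱼ + observed count nⱼ.
Posterior concentration: (8.5, 46.5, 5.5), total = 60.5.
P(next = B | data) = α_{B}/Σα = 0.7686.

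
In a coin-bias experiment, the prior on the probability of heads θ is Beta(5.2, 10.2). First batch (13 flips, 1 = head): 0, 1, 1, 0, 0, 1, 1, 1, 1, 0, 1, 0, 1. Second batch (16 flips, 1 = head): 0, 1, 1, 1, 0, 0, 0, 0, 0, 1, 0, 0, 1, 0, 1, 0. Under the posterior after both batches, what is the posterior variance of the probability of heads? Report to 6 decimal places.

0.005406

The Beta prior is conjugate to a Binomial/Bernoulli likelihood; the update adds successes to α and failures to β.
After batch 1: Beta(5.2+8, 10.2+5) = Beta(13.2, 15.2).
After batch 2: Beta(13.2+6, 15.2+10) = Beta(19.2, 25.2).
Var = αβ/((α+β)²(α+β+1)) = 19.2·25.2/(44.4²·45.4) = 0.005406.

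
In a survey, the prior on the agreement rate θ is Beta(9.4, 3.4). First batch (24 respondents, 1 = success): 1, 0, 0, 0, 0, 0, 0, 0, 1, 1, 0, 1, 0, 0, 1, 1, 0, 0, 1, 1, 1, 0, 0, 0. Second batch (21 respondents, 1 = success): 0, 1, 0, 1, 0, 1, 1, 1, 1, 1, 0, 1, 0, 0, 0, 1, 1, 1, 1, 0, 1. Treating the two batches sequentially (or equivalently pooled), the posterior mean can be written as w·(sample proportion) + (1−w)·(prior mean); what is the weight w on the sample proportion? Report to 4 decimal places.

The Beta prior is conjugate to a Binomial/Bernoulli likelihood; the update adds successes to α and failures to β.
Total number of respondents: n = 24 + 21 = 45.
Posterior mean = (α₀+k)/(α₀+β₀+n) = [n/(α₀+β₀+n)]·(k/n) + [(α₀+β₀)/(α₀+β₀+n)]·α₀/(α₀+β₀), so only n and the prior enter the weight.
The weight on the data is w = n/(α₀+β₀+n) = 45/(9.4+3.4+45) = 45/57.8 = 0.7785.

0.7785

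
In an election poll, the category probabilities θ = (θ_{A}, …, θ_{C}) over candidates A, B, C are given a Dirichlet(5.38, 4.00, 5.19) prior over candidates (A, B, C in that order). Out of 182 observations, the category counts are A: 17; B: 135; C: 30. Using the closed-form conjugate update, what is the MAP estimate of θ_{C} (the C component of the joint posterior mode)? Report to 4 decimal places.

The Dirichlet prior is conjugate to the Multinomial likelihood: each posterior αⱼ = prior αⱼ + observed count nⱼ.
Posterior concentration: (22.38, 139.00, 35.19), total = 196.57.
Joint mode component: (α_{C}−1)/(Σα−K) = 34.19/193.57 = 0.1766.

0.1766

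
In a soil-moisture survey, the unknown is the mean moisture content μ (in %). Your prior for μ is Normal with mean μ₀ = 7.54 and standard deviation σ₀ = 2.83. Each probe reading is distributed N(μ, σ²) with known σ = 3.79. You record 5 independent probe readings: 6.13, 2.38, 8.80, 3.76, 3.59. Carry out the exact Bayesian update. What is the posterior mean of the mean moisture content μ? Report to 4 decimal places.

5.6205

For Normal data with known variance σ², a Normal(μ₀, σ₀²) prior on μ is conjugate. Posterior precision = 1/σ₀² + n/σ²; posterior mean is the precision-weighted average of μ₀ and x̄.
Σxᵢ = 6.13 + 2.38 + 8.80 + 3.76 + 3.59 = 24.66, so n·x̄ = 24.66.
σ₀² = 2.83² = 8.0089, σ² = 3.79² = 14.3641; σ² + n·σ₀² = 14.3641 + 5·8.0089 = 54.4086.
Posterior mean = (μ₀/σ₀² + n·x̄/σ²)/(1/σ₀² + n/σ²) = (σ²·μ₀ + σ₀²·n·x̄)/(σ² + n·σ₀²) = (14.3641·7.54 + 8.0089·24.66)/54.4086 = 305.804788/54.4086 = 5.6205.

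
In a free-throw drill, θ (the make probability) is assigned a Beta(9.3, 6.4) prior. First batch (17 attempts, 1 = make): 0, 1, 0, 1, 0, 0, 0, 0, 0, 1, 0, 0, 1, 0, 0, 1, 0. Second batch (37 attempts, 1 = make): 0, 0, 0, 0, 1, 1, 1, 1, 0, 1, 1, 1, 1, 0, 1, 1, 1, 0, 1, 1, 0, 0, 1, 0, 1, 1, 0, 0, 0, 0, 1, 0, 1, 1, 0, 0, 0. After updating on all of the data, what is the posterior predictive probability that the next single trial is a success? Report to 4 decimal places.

0.4778

The Beta prior is conjugate to a Binomial/Bernoulli likelihood; the update adds successes to α and failures to β.
After batch 1: Beta(9.3+5, 6.4+12) = Beta(14.3, 18.4).
After batch 2: Beta(14.3+19, 18.4+18) = Beta(33.3, 36.4).
For a single future Bernoulli trial, P(success | data) = α/(α+β) = 0.4778.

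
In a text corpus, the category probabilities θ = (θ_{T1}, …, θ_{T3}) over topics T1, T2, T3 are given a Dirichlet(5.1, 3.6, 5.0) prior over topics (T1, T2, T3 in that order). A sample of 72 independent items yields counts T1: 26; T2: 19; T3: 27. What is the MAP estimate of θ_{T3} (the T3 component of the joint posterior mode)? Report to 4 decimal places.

The Dirichlet prior is conjugate to the Multinomial likelihood: each posterior αⱼ = prior αⱼ + observed count nⱼ.
Posterior concentration: (31.1, 22.6, 32.0), total = 85.7.
Joint mode component: (α_{T3}−1)/(Σα−K) = 31.0/82.7 = 0.3748.

0.3748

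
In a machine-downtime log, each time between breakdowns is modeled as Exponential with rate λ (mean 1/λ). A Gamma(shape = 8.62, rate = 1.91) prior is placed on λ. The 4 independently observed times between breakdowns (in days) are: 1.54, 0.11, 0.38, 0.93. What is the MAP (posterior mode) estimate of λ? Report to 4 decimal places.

2.3860

With a Gamma(shape α, rate β) prior on the exponential rate λ, the posterior after n observations with total T = Σxᵢ is Gamma(α+n, β+T).
Sum of observations T = 2.96 days; n = 4.
Posterior: Gamma(8.62+4, 1.91+2.96) = Gamma(12.62, 4.87).
Mode = (α−1)/β = 2.3860.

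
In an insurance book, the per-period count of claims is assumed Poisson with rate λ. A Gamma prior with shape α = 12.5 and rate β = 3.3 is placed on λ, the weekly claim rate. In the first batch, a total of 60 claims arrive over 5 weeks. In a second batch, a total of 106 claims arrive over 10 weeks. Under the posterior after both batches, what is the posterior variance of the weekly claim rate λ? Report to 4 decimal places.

With a Gamma(shape α, rate β) prior, the Poisson likelihood is conjugate: the posterior is Gamma(α + ΣXᵢ, β + n).
After batch 1: Gamma(α+S, β+n) = Gamma(12.5+60, 3.3+5) = Gamma(72.5, 8.3).
After batch 2: Gamma(α+S, β+n) = Gamma(72.5+106, 8.3+10) = Gamma(178.5, 18.3).
Var = α/β² = 178.5/18.3² = 0.5330.

0.5330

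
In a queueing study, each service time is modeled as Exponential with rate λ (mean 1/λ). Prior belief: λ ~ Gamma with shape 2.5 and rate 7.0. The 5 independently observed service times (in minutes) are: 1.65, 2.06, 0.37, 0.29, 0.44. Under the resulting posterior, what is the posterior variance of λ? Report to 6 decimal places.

With a Gamma(shape α, rate β) prior on the exponential rate λ, the posterior after n observations with total T = Σxᵢ is Gamma(α+n, β+T).
Sum of observations T = 4.81 minutes; n = 5.
Posterior: Gamma(2.5+5, 7.0+4.81) = Gamma(7.5, 11.81).
Var = α/β² = 0.053773.

0.053773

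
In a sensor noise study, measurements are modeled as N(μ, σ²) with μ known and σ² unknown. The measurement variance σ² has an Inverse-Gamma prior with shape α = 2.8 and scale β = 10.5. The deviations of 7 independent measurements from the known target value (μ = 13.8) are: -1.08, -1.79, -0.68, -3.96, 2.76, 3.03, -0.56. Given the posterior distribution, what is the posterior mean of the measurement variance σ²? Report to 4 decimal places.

5.5308

With known mean μ and an Inverse-Gamma(α, β) prior on σ², the Normal likelihood is conjugate: posterior is Inv-Gamma(α + n/2, β + Σ(xᵢ−μ)²/2).
Σ(xᵢ−μ)² = (-1.08)² + (-1.79)² + (-0.68)² + (-3.96)² + (2.76)² + (3.03)² + (-0.56)² = 37.6266.
Posterior: Inv-Gamma(2.8 + 7/2, 10.5 + 37.6266/2) = Inv-Gamma(6.30, 29.31330).
E[σ²|data] = β/(α−1) = 29.31330/5.30 = 5.5308.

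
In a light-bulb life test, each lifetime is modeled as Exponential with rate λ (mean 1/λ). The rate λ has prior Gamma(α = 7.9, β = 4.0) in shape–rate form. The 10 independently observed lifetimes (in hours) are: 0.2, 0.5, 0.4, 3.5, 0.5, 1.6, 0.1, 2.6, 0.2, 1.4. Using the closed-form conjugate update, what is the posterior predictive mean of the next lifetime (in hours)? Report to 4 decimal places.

0.8876

With a Gamma(shape α, rate β) prior on the exponential rate λ, the posterior after n observations with total T = Σxᵢ is Gamma(α+n, β+T).
Sum of observations T = 11.0 hours; n = 10.
Posterior: Gamma(7.9+10, 4.0+11.0) = Gamma(17.9, 15.0).
The predictive distribution for the next observation is Lomax; its mean is β/(α−1) = 15.0/16.9 = 0.8876.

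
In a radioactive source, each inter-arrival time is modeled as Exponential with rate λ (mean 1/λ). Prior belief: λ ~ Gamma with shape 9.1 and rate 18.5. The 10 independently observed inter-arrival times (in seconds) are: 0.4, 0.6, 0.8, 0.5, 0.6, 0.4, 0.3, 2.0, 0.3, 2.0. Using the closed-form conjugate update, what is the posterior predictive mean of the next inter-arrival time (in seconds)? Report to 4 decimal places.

1.4586

With a Gamma(shape α, rate β) prior on the exponential rate λ, the posterior after n observations with total T = Σxᵢ is Gamma(α+n, β+T).
Sum of observations T = 7.9 seconds; n = 10.
Posterior: Gamma(9.1+10, 18.5+7.9) = Gamma(19.1, 26.4).
The predictive distribution for the next observation is Lomax; its mean is β/(α−1) = 26.4/18.1 = 1.4586.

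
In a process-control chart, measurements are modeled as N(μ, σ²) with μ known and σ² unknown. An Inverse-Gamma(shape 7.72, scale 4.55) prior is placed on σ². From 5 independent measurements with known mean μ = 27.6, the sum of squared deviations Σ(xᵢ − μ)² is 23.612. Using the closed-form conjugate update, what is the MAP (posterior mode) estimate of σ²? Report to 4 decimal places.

1.4578

With known mean μ and an Inverse-Gamma(α, β) prior on σ², the Normal likelihood is conjugate: posterior is Inv-Gamma(α + n/2, β + Σ(xᵢ−μ)²/2).
Posterior: Inv-Gamma(7.72 + 5/2, 4.55 + 23.612/2) = Inv-Gamma(10.22, 16.3560).
Mode = β/(α+1) = 16.3560/11.22 = 1.4578.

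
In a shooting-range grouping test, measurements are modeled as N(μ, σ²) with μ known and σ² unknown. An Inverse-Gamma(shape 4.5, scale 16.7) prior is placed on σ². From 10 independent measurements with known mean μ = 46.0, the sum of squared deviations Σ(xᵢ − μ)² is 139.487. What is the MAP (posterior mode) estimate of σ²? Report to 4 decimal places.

With known mean μ and an Inverse-Gamma(α, β) prior on σ², the Normal likelihood is conjugate: posterior is Inv-Gamma(α + n/2, β + Σ(xᵢ−μ)²/2).
Posterior: Inv-Gamma(4.5 + 10/2, 16.7 + 139.487/2) = Inv-Gamma(9.50, 86.4435).
Mode = β/(α+1) = 86.4435/10.50 = 8.2327.

8.2327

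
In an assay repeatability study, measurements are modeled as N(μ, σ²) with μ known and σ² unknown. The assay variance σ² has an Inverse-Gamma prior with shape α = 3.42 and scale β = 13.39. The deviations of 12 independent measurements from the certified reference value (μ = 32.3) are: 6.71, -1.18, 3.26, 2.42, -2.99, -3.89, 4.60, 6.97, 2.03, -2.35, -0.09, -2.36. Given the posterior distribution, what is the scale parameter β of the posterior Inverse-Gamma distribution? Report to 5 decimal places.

99.35735

With known mean μ and an Inverse-Gamma(α, β) prior on σ², the Normal likelihood is conjugate: posterior is Inv-Gamma(α + n/2, β + Σ(xᵢ−μ)²/2).
Σ(xᵢ−μ)² = (6.71)² + (-1.18)² + (3.26)² + (2.42)² + (-2.99)² + (-3.89)² + (4.60)² + (6.97)² + (2.03)² + (-2.35)² + (-0.09)² + (-2.36)² = 171.9347.
Posterior: Inv-Gamma(3.42 + 12/2, 13.39 + 171.9347/2) = Inv-Gamma(9.42, 99.35735).
Posterior β = 99.35735.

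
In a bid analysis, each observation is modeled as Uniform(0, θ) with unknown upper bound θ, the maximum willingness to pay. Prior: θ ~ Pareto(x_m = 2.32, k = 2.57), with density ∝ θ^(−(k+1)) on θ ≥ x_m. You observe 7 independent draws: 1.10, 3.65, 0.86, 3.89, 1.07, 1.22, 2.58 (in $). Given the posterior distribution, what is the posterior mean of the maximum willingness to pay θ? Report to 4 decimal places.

A Pareto(scale x_m, shape k) prior on the upper bound θ of Uniform(0, θ) is conjugate: posterior is Pareto(max(x_m, max xᵢ), k + n).
Sample maximum = 3.89; prior scale x_m = 2.32 → posterior scale = max = 3.89.
Posterior shape = 2.57 + 7 = 9.57.
E[θ|data] = k·x_m/(k−1) = 9.57·3.89/8.57 = 4.3439.

4.3439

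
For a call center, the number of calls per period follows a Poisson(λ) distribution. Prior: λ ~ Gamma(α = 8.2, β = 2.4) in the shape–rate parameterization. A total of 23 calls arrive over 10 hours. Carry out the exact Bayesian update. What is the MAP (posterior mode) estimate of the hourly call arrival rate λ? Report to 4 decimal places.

With a Gamma(shape α, rate β) prior, the Poisson likelihood is conjugate: the posterior is Gamma(α + ΣXᵢ, β + n).
Posterior: Gamma(α+S, β+n) = Gamma(8.2+23, 2.4+10) = Gamma(31.2, 12.4).
Mode of Gamma(α,β) for α≥1 is (α−1)/β = 30.2/12.4 = 2.4355.

2.4355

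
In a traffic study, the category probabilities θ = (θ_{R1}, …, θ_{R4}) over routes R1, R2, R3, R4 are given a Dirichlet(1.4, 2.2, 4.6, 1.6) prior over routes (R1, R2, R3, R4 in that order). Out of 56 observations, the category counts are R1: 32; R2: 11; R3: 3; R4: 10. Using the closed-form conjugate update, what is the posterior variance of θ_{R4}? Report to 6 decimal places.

0.002174

The Dirichlet prior is conjugate to the Multinomial likelihood: each posterior αⱼ = prior αⱼ + observed count nⱼ.
Posterior concentration: (33.4, 13.2, 7.6, 11.6), total = 65.8.
Var[θ_j] = α_j(Σα−α_j)/((Σα)²(Σα+1)) = 11.6·54.2/(65.8²·66.8) = 0.002174.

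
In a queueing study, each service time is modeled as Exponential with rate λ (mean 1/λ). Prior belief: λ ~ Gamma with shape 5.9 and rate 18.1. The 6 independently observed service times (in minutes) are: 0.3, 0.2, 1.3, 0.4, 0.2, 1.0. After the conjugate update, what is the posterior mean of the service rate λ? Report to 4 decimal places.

With a Gamma(shape α, rate β) prior on the exponential rate λ, the posterior after n observations with total T = Σxᵢ is Gamma(α+n, β+T).
Sum of observations T = 3.4 minutes; n = 6.
Posterior: Gamma(5.9+6, 18.1+3.4) = Gamma(11.9, 21.5).
Posterior mean of λ = α/β = 11.9/21.5 = 0.5535.

0.5535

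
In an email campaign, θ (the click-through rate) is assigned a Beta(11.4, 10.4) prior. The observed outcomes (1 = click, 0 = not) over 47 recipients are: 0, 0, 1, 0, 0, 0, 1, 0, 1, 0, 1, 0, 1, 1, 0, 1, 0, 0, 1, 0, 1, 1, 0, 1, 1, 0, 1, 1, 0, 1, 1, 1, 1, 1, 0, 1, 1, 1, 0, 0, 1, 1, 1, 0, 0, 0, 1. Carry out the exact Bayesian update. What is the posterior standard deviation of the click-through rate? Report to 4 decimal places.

The Beta prior is conjugate to a Binomial/Bernoulli likelihood; the update adds successes to α and failures to β.
Posterior: Beta(α+k, β+n−k) = Beta(11.4+26, 10.4+21) = Beta(37.4, 31.4).
Var = αβ/((α+β)²(α+β+1)) = 37.4·31.4/(68.8²·69.8) = 0.00355442; SD = √0.00355442 = 0.0596.

0.0596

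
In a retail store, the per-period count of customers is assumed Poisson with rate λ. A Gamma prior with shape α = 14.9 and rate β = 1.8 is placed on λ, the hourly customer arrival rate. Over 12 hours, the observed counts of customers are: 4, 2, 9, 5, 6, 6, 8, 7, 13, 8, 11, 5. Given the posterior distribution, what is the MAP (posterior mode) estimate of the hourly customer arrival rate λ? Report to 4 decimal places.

With a Gamma(shape α, rate β) prior, the Poisson likelihood is conjugate: the posterior is Gamma(α + ΣXᵢ, β + n).
Sum of counts S = 84 over n = 12 hours.
Posterior: Gamma(α+S, β+n) = Gamma(14.9+84, 1.8+12) = Gamma(98.9, 13.8).
Mode of Gamma(α,β) for α≥1 is (α−1)/β = 97.9/13.8 = 7.0942.

7.0942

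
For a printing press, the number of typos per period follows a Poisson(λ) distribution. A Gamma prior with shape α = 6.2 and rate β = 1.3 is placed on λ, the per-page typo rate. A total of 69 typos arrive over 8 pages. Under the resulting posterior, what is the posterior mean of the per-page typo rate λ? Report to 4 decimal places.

8.0860

With a Gamma(shape α, rate β) prior, the Poisson likelihood is conjugate: the posterior is Gamma(α + ΣXᵢ, β + n).
Posterior: Gamma(α+S, β+n) = Gamma(6.2+69, 1.3+8) = Gamma(75.2, 9.3).
Posterior mean = α/β = 75.2/9.3 = 8.0860.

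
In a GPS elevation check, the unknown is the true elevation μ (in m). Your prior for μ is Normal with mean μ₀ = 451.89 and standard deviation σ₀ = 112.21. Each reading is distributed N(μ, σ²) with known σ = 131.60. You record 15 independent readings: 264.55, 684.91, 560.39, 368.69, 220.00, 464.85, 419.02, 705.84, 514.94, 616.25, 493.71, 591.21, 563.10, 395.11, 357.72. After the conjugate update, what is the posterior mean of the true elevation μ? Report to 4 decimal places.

For Normal data with known variance σ², a Normal(μ₀, σ₀²) prior on μ is conjugate. Posterior precision = 1/σ₀² + n/σ²; posterior mean is the precision-weighted average of μ₀ and x̄.
Σxᵢ = 264.55 + 684.91 + 560.39 + 368.69 + 220.00 + 464.85 + 419.02 + 705.84 + 514.94 + 616.25 + 493.71 + 591.21 + 563.10 + 395.11 + 357.72 = 7220.29, so n·x̄ = 7220.29.
σ₀² = 112.21² = 12591.0841, σ² = 131.60² = 17318.56; σ² + n·σ₀² = 17318.56 + 15·12591.0841 = 206184.8215.
Posterior mean = (μ₀/σ₀² + n·x̄/σ²)/(1/σ₀² + n/σ²) = (σ²·μ₀ + σ₀²·n·x̄)/(σ² + n·σ₀²) = (17318.56·451.89 + 12591.0841·7220.29)/206184.8215 = 98737362.694789/206184.8215 = 478.8779.

478.8779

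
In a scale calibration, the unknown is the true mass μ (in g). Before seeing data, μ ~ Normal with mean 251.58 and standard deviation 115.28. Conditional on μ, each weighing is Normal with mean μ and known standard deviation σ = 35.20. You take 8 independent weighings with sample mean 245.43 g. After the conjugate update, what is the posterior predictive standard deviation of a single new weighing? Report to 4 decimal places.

For Normal data with known variance σ², a Normal(μ₀, σ₀²) prior on μ is conjugate. Posterior precision = 1/σ₀² + n/σ²; posterior mean is the precision-weighted average of μ₀ and x̄.
σ₀² = 115.28² = 13289.4784, σ² = 35.20² = 1239.04; σ² + n·σ₀² = 1239.04 + 8·13289.4784 = 107554.8672.
Posterior precision = 1/σ₀² + n/σ² = 1/13289.4784 + 8/1239.04 = (σ² + n·σ₀²)/(σ₀²σ²) = 107554.8672/(13289.4784·1239.04); posterior variance σₙ² = σ₀²σ²/(σ² + n·σ₀²) = 13289.4784·1239.04/107554.8672 = 153.095771.
Predictive variance for one new observation = σₙ² + σ² = 13289.4784·1239.04/107554.8672 + 1239.04 = σ²·(σ₀² + 107554.8672)/107554.8672 = 1239.04·120844.3456/107554.8672 = 1392.135771; SD = √(1239.04·120844.3456/107554.8672) = 37.3113.

37.3113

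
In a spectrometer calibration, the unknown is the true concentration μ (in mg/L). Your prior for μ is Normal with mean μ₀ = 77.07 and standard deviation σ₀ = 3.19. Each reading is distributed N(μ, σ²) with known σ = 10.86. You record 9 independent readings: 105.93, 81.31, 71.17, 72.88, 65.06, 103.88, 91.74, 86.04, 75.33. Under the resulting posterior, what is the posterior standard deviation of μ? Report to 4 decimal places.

For Normal data with known variance σ², a Normal(μ₀, σ₀²) prior on μ is conjugate. Posterior precision = 1/σ₀² + n/σ²; posterior mean is the precision-weighted average of μ₀ and x̄.
σ₀² = 3.19² = 10.1761, σ² = 10.86² = 117.9396; σ² + n·σ₀² = 117.9396 + 9·10.1761 = 209.5245.
Posterior precision = 1/σ₀² + n/σ² = 1/10.1761 + 9/117.9396 = (σ² + n·σ₀²)/(σ₀²σ²) = 209.5245/(10.1761·117.9396); posterior variance σₙ² = σ₀²σ²/(σ² + n·σ₀²) = 10.1761·117.9396/209.5245 = 5.728042.
Posterior SD = √σₙ² = √(10.1761·117.9396/209.5245) = 2.3933.

2.3933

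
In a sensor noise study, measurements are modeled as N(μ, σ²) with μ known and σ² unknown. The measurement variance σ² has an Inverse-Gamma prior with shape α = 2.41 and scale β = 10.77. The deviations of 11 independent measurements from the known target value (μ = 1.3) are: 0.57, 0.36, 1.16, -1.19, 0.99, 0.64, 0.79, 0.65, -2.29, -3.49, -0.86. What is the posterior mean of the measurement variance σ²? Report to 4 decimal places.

With known mean μ and an Inverse-Gamma(α, β) prior on σ², the Normal likelihood is conjugate: posterior is Inv-Gamma(α + n/2, β + Σ(xᵢ−μ)²/2).
Σ(xᵢ−μ)² = (0.57)² + (0.36)² + (1.16)² + (-1.19)² + (0.99)² + (0.64)² + (0.79)² + (0.65)² + (-2.29)² + (-3.49)² + (-0.86)² = 23.8163.
Posterior: Inv-Gamma(2.41 + 11/2, 10.77 + 23.8163/2) = Inv-Gamma(7.91, 22.67815).
E[σ²|data] = β/(α−1) = 22.67815/6.91 = 3.2819.

3.2819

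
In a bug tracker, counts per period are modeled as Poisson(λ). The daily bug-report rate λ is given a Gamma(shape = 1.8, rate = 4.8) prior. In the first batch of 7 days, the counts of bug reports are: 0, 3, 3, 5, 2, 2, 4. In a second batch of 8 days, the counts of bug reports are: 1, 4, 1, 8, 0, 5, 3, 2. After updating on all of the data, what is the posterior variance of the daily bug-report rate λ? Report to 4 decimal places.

With a Gamma(shape α, rate β) prior, the Poisson likelihood is conjugate: the posterior is Gamma(α + ΣXᵢ, β + n).
Batch 1: sum of counts S = 19 over n = 7 days.
After batch 1: Gamma(α+S, β+n) = Gamma(1.8+19, 4.8+7) = Gamma(20.8, 11.8).
Batch 2: sum of counts S = 24 over n = 8 days.
After batch 2: Gamma(α+S, β+n) = Gamma(20.8+24, 11.8+8) = Gamma(44.8, 19.8).
Var = α/β² = 44.8/19.8² = 0.1143.

0.1143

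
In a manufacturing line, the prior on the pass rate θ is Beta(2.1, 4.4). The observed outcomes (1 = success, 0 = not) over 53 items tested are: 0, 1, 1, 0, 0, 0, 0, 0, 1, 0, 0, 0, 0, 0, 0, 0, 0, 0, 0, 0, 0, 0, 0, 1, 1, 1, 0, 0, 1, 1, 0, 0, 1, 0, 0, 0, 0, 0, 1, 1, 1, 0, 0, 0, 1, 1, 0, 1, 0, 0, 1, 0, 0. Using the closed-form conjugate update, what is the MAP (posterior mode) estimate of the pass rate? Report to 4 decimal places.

The Beta prior is conjugate to a Binomial/Bernoulli likelihood; the update adds successes to α and failures to β.
Posterior: Beta(α+k, β+n−k) = Beta(2.1+16, 4.4+37) = Beta(18.1, 41.4).
Mode of Beta(a,b) for a,b>1 is (a−1)/(a+b−2) = 17.1/57.5 = 0.2974.

0.2974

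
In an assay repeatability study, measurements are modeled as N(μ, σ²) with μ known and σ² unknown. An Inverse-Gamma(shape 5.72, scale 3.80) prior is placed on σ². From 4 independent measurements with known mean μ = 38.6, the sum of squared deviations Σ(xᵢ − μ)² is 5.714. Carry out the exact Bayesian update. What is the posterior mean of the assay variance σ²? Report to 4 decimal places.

0.9906

With known mean μ and an Inverse-Gamma(α, β) prior on σ², the Normal likelihood is conjugate: posterior is Inv-Gamma(α + n/2, β + Σ(xᵢ−μ)²/2).
Posterior: Inv-Gamma(5.72 + 4/2, 3.80 + 5.714/2) = Inv-Gamma(7.72, 6.6570).
E[σ²|data] = β/(α−1) = 6.6570/6.72 = 0.9906.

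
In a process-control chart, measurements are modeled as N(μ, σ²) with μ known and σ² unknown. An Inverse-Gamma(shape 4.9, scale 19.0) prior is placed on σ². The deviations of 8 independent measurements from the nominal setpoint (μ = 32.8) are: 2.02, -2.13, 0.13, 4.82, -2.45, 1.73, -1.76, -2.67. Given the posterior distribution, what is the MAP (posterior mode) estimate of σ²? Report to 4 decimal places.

With known mean μ and an Inverse-Gamma(α, β) prior on σ², the Normal likelihood is conjugate: posterior is Inv-Gamma(α + n/2, β + Σ(xᵢ−μ)²/2).
Σ(xᵢ−μ)² = (2.02)² + (-2.13)² + (0.13)² + (4.82)² + (-2.45)² + (1.73)² + (-1.76)² + (-2.67)² = 51.0885.
Posterior: Inv-Gamma(4.9 + 8/2, 19.0 + 51.0885/2) = Inv-Gamma(8.90, 44.54425).
Mode = β/(α+1) = 44.54425/9.90 = 4.4994.

4.4994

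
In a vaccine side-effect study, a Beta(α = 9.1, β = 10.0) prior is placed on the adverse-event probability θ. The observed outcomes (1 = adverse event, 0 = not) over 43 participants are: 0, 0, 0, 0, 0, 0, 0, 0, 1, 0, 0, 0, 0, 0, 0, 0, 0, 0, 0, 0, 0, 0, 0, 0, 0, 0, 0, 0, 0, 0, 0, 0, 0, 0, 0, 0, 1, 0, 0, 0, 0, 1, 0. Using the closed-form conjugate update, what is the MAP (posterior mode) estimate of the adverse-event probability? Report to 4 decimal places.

The Beta prior is conjugate to a Binomial/Bernoulli likelihood; the update adds successes to α and failures to β.
Posterior: Beta(α+k, β+n−k) = Beta(9.1+3, 10.0+40) = Beta(12.1, 50.0).
Mode of Beta(a,b) for a,b>1 is (a−1)/(a+b−2) = 11.1/60.1 = 0.1847.

0.1847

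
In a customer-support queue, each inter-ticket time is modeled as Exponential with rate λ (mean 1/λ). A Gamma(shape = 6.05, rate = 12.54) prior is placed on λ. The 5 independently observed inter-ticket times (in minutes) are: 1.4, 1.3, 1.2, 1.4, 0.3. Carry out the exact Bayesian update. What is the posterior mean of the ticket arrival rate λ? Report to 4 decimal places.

0.6092

With a Gamma(shape α, rate β) prior on the exponential rate λ, the posterior after n observations with total T = Σxᵢ is Gamma(α+n, β+T).
Sum of observations T = 5.6 minutes; n = 5.
Posterior: Gamma(6.05+5, 12.54+5.6) = Gamma(11.05, 18.14).
Posterior mean of λ = α/β = 11.05/18.14 = 0.6092.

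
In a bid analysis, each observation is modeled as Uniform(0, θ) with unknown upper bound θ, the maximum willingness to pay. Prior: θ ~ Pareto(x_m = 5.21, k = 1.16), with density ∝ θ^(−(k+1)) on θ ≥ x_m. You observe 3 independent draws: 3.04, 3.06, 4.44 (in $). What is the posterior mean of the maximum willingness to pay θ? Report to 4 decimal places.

6.8587

A Pareto(scale x_m, shape k) prior on the upper bound θ of Uniform(0, θ) is conjugate: posterior is Pareto(max(x_m, max xᵢ), k + n).
Sample maximum = 4.44; prior scale x_m = 5.21 → posterior scale = max = 5.21.
Posterior shape = 1.16 + 3 = 4.16.
E[θ|data] = k·x_m/(k−1) = 4.16·5.21/3.16 = 6.8587.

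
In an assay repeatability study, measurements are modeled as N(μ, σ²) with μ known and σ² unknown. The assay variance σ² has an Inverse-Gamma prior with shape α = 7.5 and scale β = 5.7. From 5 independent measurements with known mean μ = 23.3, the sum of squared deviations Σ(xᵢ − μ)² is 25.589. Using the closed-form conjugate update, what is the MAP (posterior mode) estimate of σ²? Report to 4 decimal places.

With known mean μ and an Inverse-Gamma(α, β) prior on σ², the Normal likelihood is conjugate: posterior is Inv-Gamma(α + n/2, β + Σ(xᵢ−μ)²/2).
Posterior: Inv-Gamma(7.5 + 5/2, 5.7 + 25.589/2) = Inv-Gamma(10.00, 18.4945).
Mode = β/(α+1) = 18.4945/11.00 = 1.6813.

1.6813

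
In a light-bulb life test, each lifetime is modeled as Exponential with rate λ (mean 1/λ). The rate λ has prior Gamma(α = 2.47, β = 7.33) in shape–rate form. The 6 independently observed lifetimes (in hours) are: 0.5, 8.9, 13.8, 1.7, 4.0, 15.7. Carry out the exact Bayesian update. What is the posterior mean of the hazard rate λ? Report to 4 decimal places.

0.1631

With a Gamma(shape α, rate β) prior on the exponential rate λ, the posterior after n observations with total T = Σxᵢ is Gamma(α+n, β+T).
Sum of observations T = 44.6 hours; n = 6.
Posterior: Gamma(2.47+6, 7.33+44.6) = Gamma(8.47, 51.93).
Posterior mean of λ = α/β = 8.47/51.93 = 0.1631.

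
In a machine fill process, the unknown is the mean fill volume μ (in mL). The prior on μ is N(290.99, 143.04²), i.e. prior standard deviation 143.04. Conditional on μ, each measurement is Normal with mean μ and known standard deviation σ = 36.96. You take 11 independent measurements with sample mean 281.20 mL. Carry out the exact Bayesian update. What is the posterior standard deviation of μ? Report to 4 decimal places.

11.1102

For Normal data with known variance σ², a Normal(μ₀, σ₀²) prior on μ is conjugate. Posterior precision = 1/σ₀² + n/σ²; posterior mean is the precision-weighted average of μ₀ and x̄.
σ₀² = 143.04² = 20460.4416, σ² = 36.96² = 1366.0416; σ² + n·σ₀² = 1366.0416 + 11·20460.4416 = 226430.8992.
Posterior precision = 1/σ₀² + n/σ² = 1/20460.4416 + 11/1366.0416 = (σ² + n·σ₀²)/(σ₀²σ²) = 226430.8992/(20460.4416·1366.0416); posterior variance σₙ² = σ₀²σ²/(σ² + n·σ₀²) = 20460.4416·1366.0416/226430.8992 = 123.436397.
Posterior SD = √σₙ² = √(20460.4416·1366.0416/226430.8992) = 11.1102.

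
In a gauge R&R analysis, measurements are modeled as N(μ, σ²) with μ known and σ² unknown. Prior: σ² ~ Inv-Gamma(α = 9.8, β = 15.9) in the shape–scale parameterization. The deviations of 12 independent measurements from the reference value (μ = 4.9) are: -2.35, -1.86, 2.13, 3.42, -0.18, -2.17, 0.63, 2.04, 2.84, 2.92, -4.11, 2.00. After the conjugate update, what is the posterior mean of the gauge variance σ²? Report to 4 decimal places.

With known mean μ and an Inverse-Gamma(α, β) prior on σ², the Normal likelihood is conjugate: posterior is Inv-Gamma(α + n/2, β + Σ(xᵢ−μ)²/2).
Σ(xᵢ−μ)² = (-2.35)² + (-1.86)² + (2.13)² + (3.42)² + (-0.18)² + (-2.17)² + (0.63)² + (2.04)² + (2.84)² + (2.92)² + (-4.11)² + (2.00)² = 71.9993.
Posterior: Inv-Gamma(9.8 + 12/2, 15.9 + 71.9993/2) = Inv-Gamma(15.80, 51.89965).
E[σ²|data] = β/(α−1) = 51.89965/14.80 = 3.5067.

3.5067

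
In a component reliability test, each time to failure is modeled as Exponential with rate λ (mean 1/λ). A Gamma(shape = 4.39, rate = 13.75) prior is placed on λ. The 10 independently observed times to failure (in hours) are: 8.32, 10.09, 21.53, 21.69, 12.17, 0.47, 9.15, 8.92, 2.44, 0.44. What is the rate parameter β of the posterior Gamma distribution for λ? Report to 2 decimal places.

With a Gamma(shape α, rate β) prior on the exponential rate λ, the posterior after n observations with total T = Σxᵢ is Gamma(α+n, β+T).
Sum of observations T = 95.22 hours; n = 10.
Posterior: Gamma(4.39+10, 13.75+95.22) = Gamma(14.39, 108.97).
Posterior β = 108.97.

108.97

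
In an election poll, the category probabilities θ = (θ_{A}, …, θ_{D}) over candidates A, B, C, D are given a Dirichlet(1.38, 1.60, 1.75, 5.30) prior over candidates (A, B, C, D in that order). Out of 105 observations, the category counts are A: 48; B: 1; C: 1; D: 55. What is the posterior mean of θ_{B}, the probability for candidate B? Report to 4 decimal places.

The Dirichlet prior is conjugate to the Multinomial likelihood: each posterior αⱼ = prior αⱼ + observed count nⱼ.
Posterior concentration: (49.38, 2.60, 2.75, 60.30), total = 115.03.
E[θ_{B}|data] = α_{B}/Σα = 2.60/115.03 = 0.0226.

0.0226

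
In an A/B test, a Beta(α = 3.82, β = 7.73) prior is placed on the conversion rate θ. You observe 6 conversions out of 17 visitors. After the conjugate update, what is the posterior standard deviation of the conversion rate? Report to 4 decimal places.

The Beta prior is conjugate to a Binomial/Bernoulli likelihood; the update adds successes to α and failures to β.
Posterior: Beta(α+k, β+n−k) = Beta(3.82+6, 7.73+11) = Beta(9.82, 18.73).
Var = αβ/((α+β)²(α+β+1)) = 9.82·18.73/(28.55²·29.55) = 0.00763624; SD = √0.00763624 = 0.0874.

0.0874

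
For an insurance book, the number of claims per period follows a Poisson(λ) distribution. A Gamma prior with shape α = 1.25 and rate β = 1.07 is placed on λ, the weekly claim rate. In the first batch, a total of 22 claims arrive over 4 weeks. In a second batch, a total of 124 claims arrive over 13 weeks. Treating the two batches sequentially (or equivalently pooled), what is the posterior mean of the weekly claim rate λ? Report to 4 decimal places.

With a Gamma(shape α, rate β) prior, the Poisson likelihood is conjugate: the posterior is Gamma(α + ΣXᵢ, β + n).
After batch 1: Gamma(α+S, β+n) = Gamma(1.25+22, 1.07+4) = Gamma(23.25, 5.07).
After batch 2: Gamma(α+S, β+n) = Gamma(23.25+124, 5.07+13) = Gamma(147.25, 18.07).
Posterior mean = α/β = 147.25/18.07 = 8.1489.

8.1489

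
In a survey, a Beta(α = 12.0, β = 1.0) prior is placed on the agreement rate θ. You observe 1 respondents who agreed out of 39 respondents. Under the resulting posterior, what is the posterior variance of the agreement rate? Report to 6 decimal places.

0.003538

The Beta prior is conjugate to a Binomial/Bernoulli likelihood; the update adds successes to α and failures to β.
Posterior: Beta(α+k, β+n−k) = Beta(12.0+1, 1.0+38) = Beta(13.0, 39.0).
Var = αβ/((α+β)²(α+β+1)) = 13.0·39.0/(52.0²·53.0) = 0.003538.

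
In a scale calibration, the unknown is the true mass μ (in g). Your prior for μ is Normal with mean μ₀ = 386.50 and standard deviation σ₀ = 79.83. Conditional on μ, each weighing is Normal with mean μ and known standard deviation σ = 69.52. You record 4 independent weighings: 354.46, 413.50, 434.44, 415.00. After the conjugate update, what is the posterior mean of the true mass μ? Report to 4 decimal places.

401.5051

For Normal data with known variance σ², a Normal(μ₀, σ₀²) prior on μ is conjugate. Posterior precision = 1/σ₀² + n/σ²; posterior mean is the precision-weighted average of μ₀ and x̄.
Σxᵢ = 354.46 + 413.50 + 434.44 + 415.00 = 1617.4, so n·x̄ = 1617.4.
σ₀² = 79.83² = 6372.8289, σ² = 69.52² = 4833.0304; σ² + n·σ₀² = 4833.0304 + 4·6372.8289 = 30324.346.
Posterior mean = (μ₀/σ₀² + n·x̄/σ²)/(1/σ₀² + n/σ²) = (σ²·μ₀ + σ₀²·n·x̄)/(σ² + n·σ₀²) = (4833.0304·386.50 + 6372.8289·1617.4)/30324.346 = 12175379.71246/30324.346 = 401.5051.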